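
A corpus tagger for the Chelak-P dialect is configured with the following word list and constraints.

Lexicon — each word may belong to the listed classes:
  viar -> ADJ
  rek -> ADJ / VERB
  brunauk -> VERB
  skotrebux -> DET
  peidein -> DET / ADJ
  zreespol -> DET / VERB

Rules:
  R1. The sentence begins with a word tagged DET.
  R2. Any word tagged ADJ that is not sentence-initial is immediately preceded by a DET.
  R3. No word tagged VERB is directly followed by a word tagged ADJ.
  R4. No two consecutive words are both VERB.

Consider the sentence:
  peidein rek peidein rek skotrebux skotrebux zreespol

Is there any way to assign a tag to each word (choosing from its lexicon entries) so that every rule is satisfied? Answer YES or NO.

Candidates per position — 1:peidein {DET,ADJ}; 2:rek {ADJ,VERB}; 3:peidein {DET,ADJ}; 4:rek {ADJ,VERB}; 5:skotrebux {DET}; 6:skotrebux {DET}; 7:zreespol {DET,VERB}.
One satisfying assignment: DET VERB DET ADJ DET DET VERB.
Rule-by-rule: rule 1 satisfied; rule 2 satisfied; rule 3 satisfied; rule 4 satisfied.

YES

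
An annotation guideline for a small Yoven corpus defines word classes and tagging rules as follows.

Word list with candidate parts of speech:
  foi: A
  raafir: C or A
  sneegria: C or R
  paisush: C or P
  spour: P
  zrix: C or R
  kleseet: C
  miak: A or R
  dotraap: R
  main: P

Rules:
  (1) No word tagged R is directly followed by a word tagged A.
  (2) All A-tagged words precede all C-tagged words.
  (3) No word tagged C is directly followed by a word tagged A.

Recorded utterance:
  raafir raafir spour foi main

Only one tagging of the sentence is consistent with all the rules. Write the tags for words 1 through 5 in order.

Candidates per position — 1:raafir {C,A}; 2:raafir {C,A}; 3:spour {P}; 4:foi {A}; 5:main {P}.
Word 1 cannot be C — rule 2 would then fail for every completion. It is A.
Word 2 cannot be C — rule 2 would then fail for every completion. It is A.
The only consistent sequence is: A A P A P.
Verifying each rule — rule 1 ok; rule 2 ok; rule 3 ok.

A A P A P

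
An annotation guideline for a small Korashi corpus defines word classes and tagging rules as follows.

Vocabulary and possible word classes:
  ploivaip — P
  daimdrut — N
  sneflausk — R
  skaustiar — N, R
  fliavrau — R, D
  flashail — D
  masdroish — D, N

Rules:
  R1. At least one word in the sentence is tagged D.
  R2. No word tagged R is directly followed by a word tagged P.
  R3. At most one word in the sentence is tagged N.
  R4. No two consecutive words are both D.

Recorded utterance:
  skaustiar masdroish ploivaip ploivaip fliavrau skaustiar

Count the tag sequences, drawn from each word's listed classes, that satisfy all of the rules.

Candidates per position — 1:skaustiar {N,R}; 2:masdroish {D,N}; 3:ploivaip {P}; 4:ploivaip {P}; 5:fliavrau {R,D}; 6:skaustiar {N,R}.
There are 16 candidate sequences in total.
Checking each against the rules leaves 7 sequences.
Count = 7.

7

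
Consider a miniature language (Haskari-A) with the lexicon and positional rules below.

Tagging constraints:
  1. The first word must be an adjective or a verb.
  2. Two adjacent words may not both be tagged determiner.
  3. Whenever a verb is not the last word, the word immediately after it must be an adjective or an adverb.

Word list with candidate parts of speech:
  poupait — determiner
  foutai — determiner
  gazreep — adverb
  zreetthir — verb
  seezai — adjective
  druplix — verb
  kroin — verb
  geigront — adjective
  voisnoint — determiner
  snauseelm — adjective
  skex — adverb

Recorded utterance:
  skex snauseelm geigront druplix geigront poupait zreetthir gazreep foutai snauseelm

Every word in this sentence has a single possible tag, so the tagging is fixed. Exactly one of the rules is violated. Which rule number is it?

1

Fixed tagging: adverb adjective adjective verb adjective determiner verb adverb determiner adjective.
Rule check: R1 fail, R2 pass, R3 pass.
Only rule 1 fails.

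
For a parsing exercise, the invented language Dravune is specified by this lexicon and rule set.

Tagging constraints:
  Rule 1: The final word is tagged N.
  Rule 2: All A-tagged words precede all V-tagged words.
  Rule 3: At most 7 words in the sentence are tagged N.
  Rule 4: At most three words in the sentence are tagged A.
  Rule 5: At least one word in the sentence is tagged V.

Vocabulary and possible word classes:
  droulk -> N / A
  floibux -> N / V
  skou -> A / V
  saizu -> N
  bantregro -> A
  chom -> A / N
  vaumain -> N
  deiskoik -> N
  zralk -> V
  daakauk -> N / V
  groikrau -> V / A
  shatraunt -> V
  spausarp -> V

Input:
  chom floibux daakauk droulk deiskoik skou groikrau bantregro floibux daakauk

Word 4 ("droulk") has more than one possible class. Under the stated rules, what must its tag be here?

Candidates per position — 1:chom {A,N}; 2:floibux {N,V}; 3:daakauk {N,V}; 4:droulk {N,A}; 5:deiskoik {N}; 6:skou {A,V}; 7:groikrau {V,A}; 8:bantregro {A}; 9:floibux {N,V}; 10:daakauk {N,V}.
Word 2 cannot be V — rule 2 would then fail for every completion. It is N.
Word 3 cannot be V — rule 2 would then fail for every completion. It is N.
Word 6 cannot be V — rule 2 would then fail for every completion. It is A.
Word 7 cannot be V — rule 2 would then fail for every completion. It is A.
Word 10 cannot be V — rule 1 would then fail for every completion. It is N.
Word 1 cannot be A — rule 4 would then fail for every completion. It is N.
Word 4 cannot be A — rule 4 would then fail for every completion. It is N.
Word 9 cannot be N — rule 5 would then fail for every completion. It is V.
So the tagging must be: N N N N N A A A V N.
Check: rule 1 satisfied; rule 2 satisfied; rule 3 satisfied; rule 4 satisfied; rule 5 satisfied.

N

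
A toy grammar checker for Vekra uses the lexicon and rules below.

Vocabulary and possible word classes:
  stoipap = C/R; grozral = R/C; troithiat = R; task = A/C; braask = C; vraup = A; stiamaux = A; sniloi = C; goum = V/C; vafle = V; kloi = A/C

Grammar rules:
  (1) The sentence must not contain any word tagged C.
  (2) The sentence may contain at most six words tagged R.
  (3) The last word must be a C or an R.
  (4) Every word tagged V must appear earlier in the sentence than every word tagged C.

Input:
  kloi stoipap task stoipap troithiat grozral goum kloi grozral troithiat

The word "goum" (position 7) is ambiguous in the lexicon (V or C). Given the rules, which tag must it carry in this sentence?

V

Candidates per position — 1:kloi {A,C}; 2:stoipap {C,R}; 3:task {A,C}; 4:stoipap {C,R}; 5:troithiat {R}; 6:grozral {R,C}; 7:goum {V,C}; 8:kloi {A,C}; 9:grozral {R,C}; 10:troithiat {R}.
If word 1 were C, no tagging could satisfy rule 1; so word 1 is A.
If word 2 were C, no tagging could satisfy rule 1; so word 2 is R.
If word 3 were C, no tagging could satisfy rule 1; so word 3 is A.
If word 4 were C, no tagging could satisfy rule 1; so word 4 is R.
If word 6 were C, no tagging could satisfy rule 1; so word 6 is R.
If word 7 were C, no tagging could satisfy rule 1; so word 7 is V.
If word 8 were C, no tagging could satisfy rule 1; so word 8 is A.
If word 9 were C, no tagging could satisfy rule 1; so word 9 is R.
So the tagging must be: A R A R R R V A R R.
Rule-by-rule: rule 1 ✓; rule 2 ✓; rule 3 ✓; rule 4 ✓.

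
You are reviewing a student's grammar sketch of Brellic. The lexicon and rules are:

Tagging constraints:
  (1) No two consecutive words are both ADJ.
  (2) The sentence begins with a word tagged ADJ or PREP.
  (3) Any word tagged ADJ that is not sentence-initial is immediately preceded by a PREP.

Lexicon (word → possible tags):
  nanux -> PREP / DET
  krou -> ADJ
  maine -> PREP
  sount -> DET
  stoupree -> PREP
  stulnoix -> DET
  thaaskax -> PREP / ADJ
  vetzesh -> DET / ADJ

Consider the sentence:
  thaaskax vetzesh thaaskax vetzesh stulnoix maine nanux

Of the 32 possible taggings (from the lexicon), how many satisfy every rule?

12

Candidates per position — 1:thaaskax {PREP,ADJ}; 2:vetzesh {DET,ADJ}; 3:thaaskax {PREP,ADJ}; 4:vetzesh {DET,ADJ}; 5:stulnoix {DET}; 6:maine {PREP}; 7:nanux {PREP,DET}.
There are 32 candidate sequences in total.
Checking each against the rules leaves 12 sequences.
Count = 12.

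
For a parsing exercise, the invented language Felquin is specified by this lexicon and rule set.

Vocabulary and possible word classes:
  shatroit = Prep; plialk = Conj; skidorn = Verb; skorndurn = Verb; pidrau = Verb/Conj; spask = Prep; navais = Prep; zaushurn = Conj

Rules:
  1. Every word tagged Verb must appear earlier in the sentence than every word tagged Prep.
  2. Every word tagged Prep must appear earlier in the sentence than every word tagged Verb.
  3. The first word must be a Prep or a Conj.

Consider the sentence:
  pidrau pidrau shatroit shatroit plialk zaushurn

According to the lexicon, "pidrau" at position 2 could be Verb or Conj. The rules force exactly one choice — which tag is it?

Conj

Candidates per position — 1:pidrau {Verb,Conj}; 2:pidrau {Verb,Conj}; 3:shatroit {Prep}; 4:shatroit {Prep}; 5:plialk {Conj}; 6:zaushurn {Conj}.
At position 1, choosing Verb makes rule 2 impossible to satisfy; hence Conj.
At position 2, choosing Verb makes rule 2 impossible to satisfy; hence Conj.
The unique satisfying tagging is: Conj Conj Prep Prep Conj Conj.
Checking: rule 1 ✓; rule 2 ✓; rule 3 ✓.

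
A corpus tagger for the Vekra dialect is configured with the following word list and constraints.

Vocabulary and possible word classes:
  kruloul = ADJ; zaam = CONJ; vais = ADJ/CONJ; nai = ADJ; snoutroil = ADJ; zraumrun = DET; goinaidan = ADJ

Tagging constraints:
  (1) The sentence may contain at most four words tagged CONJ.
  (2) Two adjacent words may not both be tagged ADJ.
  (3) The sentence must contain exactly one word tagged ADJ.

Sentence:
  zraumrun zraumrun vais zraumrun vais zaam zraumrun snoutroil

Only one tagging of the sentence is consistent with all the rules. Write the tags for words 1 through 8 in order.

DET DET CONJ DET CONJ CONJ DET ADJ

Candidates per position — 1:zraumrun {DET}; 2:zraumrun {DET}; 3:vais {ADJ,CONJ}; 4:zraumrun {DET}; 5:vais {ADJ,CONJ}; 6:zaam {CONJ}; 7:zraumrun {DET}; 8:snoutroil {ADJ}.
At position 3, choosing ADJ makes rule 3 impossible to satisfy; hence CONJ.
At position 5, choosing ADJ makes rule 3 impossible to satisfy; hence CONJ.
The only consistent sequence is: DET DET CONJ DET CONJ CONJ DET ADJ.
Verifying each rule — rule 1 ok; rule 2 ok; rule 3 ok.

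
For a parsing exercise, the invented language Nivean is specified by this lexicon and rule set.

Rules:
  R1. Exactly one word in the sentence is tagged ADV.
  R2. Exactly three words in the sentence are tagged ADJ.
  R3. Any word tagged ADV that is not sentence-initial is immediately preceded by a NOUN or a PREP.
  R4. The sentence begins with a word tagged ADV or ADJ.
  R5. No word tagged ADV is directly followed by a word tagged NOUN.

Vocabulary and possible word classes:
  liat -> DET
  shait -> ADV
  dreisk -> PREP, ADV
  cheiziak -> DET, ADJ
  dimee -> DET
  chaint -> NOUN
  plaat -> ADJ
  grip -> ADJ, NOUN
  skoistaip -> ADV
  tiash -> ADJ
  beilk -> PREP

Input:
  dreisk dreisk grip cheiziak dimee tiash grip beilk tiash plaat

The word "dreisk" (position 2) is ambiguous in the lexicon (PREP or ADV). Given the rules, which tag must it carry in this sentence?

PREP

Candidates per position — 1:dreisk {PREP,ADV}; 2:dreisk {PREP,ADV}; 3:grip {ADJ,NOUN}; 4:cheiziak {DET,ADJ}; 5:dimee {DET}; 6:tiash {ADJ}; 7:grip {ADJ,NOUN}; 8:beilk {PREP}; 9:tiash {ADJ}; 10:plaat {ADJ}.
Position 1: tagging it PREP would leave rule 4 unsatisfiable, so it must be ADV.
Position 2: tagging it ADV would leave rule 1 unsatisfiable, so it must be PREP.
Position 3: tagging it ADJ would leave rule 2 unsatisfiable, so it must be NOUN.
Position 4: tagging it ADJ would leave rule 2 unsatisfiable, so it must be DET.
Position 7: tagging it ADJ would leave rule 2 unsatisfiable, so it must be NOUN.
The only consistent sequence is: ADV PREP NOUN DET DET ADJ NOUN PREP ADJ ADJ.
Verifying each rule — rule 1 ok; rule 2 ok; rule 3 ok; rule 4 ok; rule 5 ok.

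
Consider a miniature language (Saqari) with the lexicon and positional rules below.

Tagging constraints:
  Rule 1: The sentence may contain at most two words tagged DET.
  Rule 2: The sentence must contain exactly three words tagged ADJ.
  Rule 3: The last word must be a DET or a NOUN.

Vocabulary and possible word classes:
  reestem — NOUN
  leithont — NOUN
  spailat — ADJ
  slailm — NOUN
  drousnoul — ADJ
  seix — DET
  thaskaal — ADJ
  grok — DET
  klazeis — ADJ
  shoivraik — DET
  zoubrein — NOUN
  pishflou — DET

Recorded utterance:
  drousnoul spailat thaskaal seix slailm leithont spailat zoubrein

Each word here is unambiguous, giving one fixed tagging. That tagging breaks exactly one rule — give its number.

2

Fixed tagging: ADJ ADJ ADJ DET NOUN NOUN ADJ NOUN.
Rule check: R1 ok, R2 fails, R3 ok.
Only rule 2 fails.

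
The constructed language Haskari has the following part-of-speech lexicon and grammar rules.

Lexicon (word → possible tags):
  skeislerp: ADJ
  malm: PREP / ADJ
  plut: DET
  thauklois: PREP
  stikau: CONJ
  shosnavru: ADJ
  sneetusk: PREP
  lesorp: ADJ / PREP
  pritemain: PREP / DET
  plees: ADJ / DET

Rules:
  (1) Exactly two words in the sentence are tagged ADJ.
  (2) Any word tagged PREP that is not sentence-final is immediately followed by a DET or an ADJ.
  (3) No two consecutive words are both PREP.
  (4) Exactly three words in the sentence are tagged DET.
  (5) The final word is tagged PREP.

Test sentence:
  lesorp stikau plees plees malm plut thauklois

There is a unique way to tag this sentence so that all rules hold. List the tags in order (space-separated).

Candidates per position — 1:lesorp {ADJ,PREP}; 2:stikau {CONJ}; 3:plees {ADJ,DET}; 4:plees {ADJ,DET}; 5:malm {PREP,ADJ}; 6:plut {DET}; 7:thauklois {PREP}.
At position 1, choosing PREP makes rule 2 impossible to satisfy; hence ADJ.
At position 3, choosing ADJ makes rule 4 impossible to satisfy; hence DET.
At position 4, choosing ADJ makes rule 4 impossible to satisfy; hence DET.
At position 5, choosing PREP makes rule 1 impossible to satisfy; hence ADJ.
So the tagging must be: ADJ CONJ DET DET ADJ DET PREP.
Checking: rule 1 holds; rule 2 holds; rule 3 holds; rule 4 holds; rule 5 holds.

ADJ CONJ DET DET ADJ DET PREP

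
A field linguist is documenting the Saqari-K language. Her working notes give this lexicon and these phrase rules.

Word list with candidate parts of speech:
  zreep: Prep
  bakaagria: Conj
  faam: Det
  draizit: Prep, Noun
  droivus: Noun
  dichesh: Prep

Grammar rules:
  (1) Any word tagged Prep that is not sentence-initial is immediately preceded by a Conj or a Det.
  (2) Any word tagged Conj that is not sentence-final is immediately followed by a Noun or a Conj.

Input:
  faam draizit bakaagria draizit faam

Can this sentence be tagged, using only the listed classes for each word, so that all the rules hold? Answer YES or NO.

Candidates per position — 1:faam {Det}; 2:draizit {Prep,Noun}; 3:bakaagria {Conj}; 4:draizit {Prep,Noun}; 5:faam {Det}.
One satisfying assignment: Det Noun Conj Noun Det.
Verifying each rule — rule 1 ok; rule 2 ok.

YES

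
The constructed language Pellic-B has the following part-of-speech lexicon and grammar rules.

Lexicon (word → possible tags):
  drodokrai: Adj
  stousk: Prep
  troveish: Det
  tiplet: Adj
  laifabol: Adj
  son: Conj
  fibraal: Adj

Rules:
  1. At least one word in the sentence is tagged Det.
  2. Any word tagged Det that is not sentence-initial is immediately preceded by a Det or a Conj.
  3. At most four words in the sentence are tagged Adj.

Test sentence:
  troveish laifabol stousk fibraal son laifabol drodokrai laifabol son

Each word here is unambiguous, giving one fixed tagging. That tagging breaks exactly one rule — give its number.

Fixed tagging: Det Adj Prep Adj Conj Adj Adj Adj Conj.
Rule check: R1 ✓, R2 ✓, R3 ✗.
Only rule 3 fails.

3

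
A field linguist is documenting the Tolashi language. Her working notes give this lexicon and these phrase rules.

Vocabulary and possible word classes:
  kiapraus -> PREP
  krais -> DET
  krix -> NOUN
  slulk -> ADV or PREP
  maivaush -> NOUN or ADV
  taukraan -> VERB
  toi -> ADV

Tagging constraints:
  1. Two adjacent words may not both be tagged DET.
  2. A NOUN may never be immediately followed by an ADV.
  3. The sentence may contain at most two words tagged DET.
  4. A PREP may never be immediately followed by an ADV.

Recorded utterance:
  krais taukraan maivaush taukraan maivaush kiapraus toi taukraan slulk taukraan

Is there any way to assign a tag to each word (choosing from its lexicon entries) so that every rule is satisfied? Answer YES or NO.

Candidates per position — 1:krais {DET}; 2:taukraan {VERB}; 3:maivaush {NOUN,ADV}; 4:taukraan {VERB}; 5:maivaush {NOUN,ADV}; 6:kiapraus {PREP}; 7:toi {ADV}; 8:taukraan {VERB}; 9:slulk {ADV,PREP}; 10:taukraan {VERB}.
Rule 4 cannot be satisfied by any choice of tags from the lexicon.
So there is no consistent tagging.

NO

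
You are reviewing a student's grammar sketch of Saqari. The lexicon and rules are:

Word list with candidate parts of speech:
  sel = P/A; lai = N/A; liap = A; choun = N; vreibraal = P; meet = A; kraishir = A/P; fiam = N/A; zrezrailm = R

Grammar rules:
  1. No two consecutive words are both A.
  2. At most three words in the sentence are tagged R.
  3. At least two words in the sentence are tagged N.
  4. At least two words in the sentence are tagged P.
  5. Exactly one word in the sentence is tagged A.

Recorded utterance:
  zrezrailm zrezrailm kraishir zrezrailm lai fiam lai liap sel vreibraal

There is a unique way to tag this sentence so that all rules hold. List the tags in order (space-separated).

Candidates per position — 1:zrezrailm {R}; 2:zrezrailm {R}; 3:kraishir {A,P}; 4:zrezrailm {R}; 5:lai {N,A}; 6:fiam {N,A}; 7:lai {N,A}; 8:liap {A}; 9:sel {P,A}; 10:vreibraal {P}.
Position 3: A is ruled out by rule 5; that leaves P.
Position 5: A is ruled out by rule 5; that leaves N.
Position 6: A is ruled out by rule 5; that leaves N.
Position 7: A is ruled out by rule 1; that leaves N.
Position 9: A is ruled out by rule 1; that leaves P.
That leaves exactly one tagging: R R P R N N N A P P.
Checking: rule 1 ok; rule 2 ok; rule 3 ok; rule 4 ok; rule 5 ok.

R R P R N N N A P P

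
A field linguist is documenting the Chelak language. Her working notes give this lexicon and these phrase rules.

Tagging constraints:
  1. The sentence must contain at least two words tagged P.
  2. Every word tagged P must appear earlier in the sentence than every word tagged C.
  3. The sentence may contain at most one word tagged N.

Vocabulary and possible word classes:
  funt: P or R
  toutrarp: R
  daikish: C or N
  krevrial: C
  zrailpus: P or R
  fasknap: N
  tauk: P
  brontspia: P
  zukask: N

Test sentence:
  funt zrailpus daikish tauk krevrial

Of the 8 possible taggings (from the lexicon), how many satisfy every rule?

Candidates per position — 1:funt {P,R}; 2:zrailpus {P,R}; 3:daikish {C,N}; 4:tauk {P}; 5:krevrial {C}.
There are 8 candidate sequences in total.
The sequences that satisfy every rule: P P N P C; P R N P C; R P N P C.
Count = 3.

3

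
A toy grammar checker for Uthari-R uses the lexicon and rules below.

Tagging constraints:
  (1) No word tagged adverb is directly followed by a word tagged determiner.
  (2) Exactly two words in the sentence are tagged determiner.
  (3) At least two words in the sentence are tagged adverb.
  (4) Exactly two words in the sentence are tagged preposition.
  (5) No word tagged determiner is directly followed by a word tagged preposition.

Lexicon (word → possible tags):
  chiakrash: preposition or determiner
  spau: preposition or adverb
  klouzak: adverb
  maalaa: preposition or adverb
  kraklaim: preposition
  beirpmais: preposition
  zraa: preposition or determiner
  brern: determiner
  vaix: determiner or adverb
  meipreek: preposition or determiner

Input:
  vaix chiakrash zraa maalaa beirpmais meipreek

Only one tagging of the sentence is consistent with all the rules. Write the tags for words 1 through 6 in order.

Candidates per position — 1:vaix {determiner,adverb}; 2:chiakrash {preposition,determiner}; 3:zraa {preposition,determiner}; 4:maalaa {preposition,adverb}; 5:beirpmais {preposition}; 6:meipreek {preposition,determiner}.
Word 1 cannot be determiner — rule 3 would then fail for every completion. It is adverb.
Word 2 cannot be determiner — rule 1 would then fail for every completion. It is preposition.
Word 3 cannot be preposition — rule 2 would then fail for every completion. It is determiner.
Word 4 cannot be preposition — rule 3 would then fail for every completion. It is adverb.
Word 6 cannot be preposition — rule 2 would then fail for every completion. It is determiner.
So the tagging must be: adverb preposition determiner adverb preposition determiner.
Verifying each rule — rule 1 holds; rule 2 holds; rule 3 holds; rule 4 holds; rule 5 holds.

adverb preposition determiner adverb preposition determiner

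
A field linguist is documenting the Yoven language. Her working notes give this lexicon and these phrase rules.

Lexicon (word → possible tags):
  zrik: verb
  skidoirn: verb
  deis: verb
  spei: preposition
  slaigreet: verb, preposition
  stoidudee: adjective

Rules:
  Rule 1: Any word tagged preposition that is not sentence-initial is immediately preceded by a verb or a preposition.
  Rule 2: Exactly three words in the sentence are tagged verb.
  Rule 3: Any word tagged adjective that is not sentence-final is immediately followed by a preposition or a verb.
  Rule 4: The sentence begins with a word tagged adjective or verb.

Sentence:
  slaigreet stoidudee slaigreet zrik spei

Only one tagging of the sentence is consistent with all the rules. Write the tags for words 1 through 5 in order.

Candidates per position — 1:slaigreet {verb,preposition}; 2:stoidudee {adjective}; 3:slaigreet {verb,preposition}; 4:zrik {verb}; 5:spei {preposition}.
Position 1: tagging it preposition would leave rule 2 unsatisfiable, so it must be verb.
Position 3: tagging it preposition would leave rule 1 unsatisfiable, so it must be verb.
The only consistent sequence is: verb adjective verb verb preposition.
Check: rule 1 ok; rule 2 ok; rule 3 ok; rule 4 ok.

verb adjective verb verb preposition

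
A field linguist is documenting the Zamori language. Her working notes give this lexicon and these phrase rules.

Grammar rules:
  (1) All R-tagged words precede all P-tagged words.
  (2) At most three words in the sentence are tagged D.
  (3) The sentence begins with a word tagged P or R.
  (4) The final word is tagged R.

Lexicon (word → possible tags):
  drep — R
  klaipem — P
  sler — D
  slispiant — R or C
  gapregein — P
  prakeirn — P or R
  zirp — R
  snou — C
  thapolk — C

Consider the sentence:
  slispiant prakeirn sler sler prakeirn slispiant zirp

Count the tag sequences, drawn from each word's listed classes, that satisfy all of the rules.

Candidates per position — 1:slispiant {R,C}; 2:prakeirn {P,R}; 3:sler {D}; 4:sler {D}; 5:prakeirn {P,R}; 6:slispiant {R,C}; 7:zirp {R}.
There are 16 candidate sequences in total.
The sequences that satisfy every rule: R R D D R R R; R R D D R C R.
Count = 2.

2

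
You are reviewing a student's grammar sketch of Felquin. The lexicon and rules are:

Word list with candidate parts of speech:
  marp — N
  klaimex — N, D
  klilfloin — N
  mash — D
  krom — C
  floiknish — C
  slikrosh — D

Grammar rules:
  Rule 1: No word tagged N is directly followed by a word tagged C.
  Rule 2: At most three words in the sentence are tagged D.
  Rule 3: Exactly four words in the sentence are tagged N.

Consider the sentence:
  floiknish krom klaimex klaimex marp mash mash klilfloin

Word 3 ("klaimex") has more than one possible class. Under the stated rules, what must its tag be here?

N

Candidates per position — 1:floiknish {C}; 2:krom {C}; 3:klaimex {N,D}; 4:klaimex {N,D}; 5:marp {N}; 6:mash {D}; 7:mash {D}; 8:klilfloin {N}.
At position 3, choosing D makes rule 3 impossible to satisfy; hence N.
At position 4, choosing D makes rule 3 impossible to satisfy; hence N.
The only consistent sequence is: C C N N N D D N.
Verifying each rule — rule 1 ok; rule 2 ok; rule 3 ok.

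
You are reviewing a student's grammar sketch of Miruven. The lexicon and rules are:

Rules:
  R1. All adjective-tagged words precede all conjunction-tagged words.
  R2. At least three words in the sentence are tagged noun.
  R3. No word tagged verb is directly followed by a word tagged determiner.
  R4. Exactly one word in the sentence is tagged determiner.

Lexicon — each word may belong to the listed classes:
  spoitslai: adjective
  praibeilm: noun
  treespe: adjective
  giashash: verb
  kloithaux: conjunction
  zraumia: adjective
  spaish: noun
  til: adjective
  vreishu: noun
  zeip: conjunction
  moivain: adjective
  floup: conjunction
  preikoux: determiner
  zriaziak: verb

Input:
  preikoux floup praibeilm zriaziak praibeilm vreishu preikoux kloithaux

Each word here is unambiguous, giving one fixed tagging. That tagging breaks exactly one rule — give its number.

Fixed tagging: determiner conjunction noun verb noun noun determiner conjunction.
Rule check: R1 ok, R2 ok, R3 ok, R4 fails.
Only rule 4 fails.

4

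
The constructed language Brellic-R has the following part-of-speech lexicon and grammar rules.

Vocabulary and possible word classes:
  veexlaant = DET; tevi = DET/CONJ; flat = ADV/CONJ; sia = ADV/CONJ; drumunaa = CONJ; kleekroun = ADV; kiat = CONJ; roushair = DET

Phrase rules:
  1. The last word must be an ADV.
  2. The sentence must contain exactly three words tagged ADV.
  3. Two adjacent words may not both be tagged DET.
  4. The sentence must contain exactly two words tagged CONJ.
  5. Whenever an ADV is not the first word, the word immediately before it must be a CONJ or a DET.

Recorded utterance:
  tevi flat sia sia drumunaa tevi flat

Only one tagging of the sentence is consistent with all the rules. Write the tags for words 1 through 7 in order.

Candidates per position — 1:tevi {DET,CONJ}; 2:flat {ADV,CONJ}; 3:sia {ADV,CONJ}; 4:sia {ADV,CONJ}; 5:drumunaa {CONJ}; 6:tevi {DET,CONJ}; 7:flat {ADV,CONJ}.
Position 7: CONJ is ruled out by rule 1; that leaves ADV.
The remaining ambiguous positions (1, 2, 3, 4, 6) are resolved jointly — only one combination satisfies every rule.
The unique satisfying tagging is: DET ADV CONJ ADV CONJ DET ADV.
Check: rule 1 ✓; rule 2 ✓; rule 3 ✓; rule 4 ✓; rule 5 ✓.

DET ADV CONJ ADV CONJ DET ADV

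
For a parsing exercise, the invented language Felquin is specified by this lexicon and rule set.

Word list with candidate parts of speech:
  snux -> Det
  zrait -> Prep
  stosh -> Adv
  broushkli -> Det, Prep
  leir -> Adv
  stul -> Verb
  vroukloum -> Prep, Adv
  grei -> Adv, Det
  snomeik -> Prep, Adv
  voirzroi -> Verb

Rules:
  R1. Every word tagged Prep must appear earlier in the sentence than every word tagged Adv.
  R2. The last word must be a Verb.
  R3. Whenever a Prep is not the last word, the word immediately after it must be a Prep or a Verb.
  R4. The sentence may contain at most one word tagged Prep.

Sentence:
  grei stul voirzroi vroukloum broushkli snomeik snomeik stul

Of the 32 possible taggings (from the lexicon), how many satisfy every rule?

2

Candidates per position — 1:grei {Adv,Det}; 2:stul {Verb}; 3:voirzroi {Verb}; 4:vroukloum {Prep,Adv}; 5:broushkli {Det,Prep}; 6:snomeik {Prep,Adv}; 7:snomeik {Prep,Adv}; 8:stul {Verb}.
There are 32 candidate sequences in total.
The sequences that satisfy every rule: Adv Verb Verb Adv Det Adv Adv Verb; Det Verb Verb Adv Det Adv Adv Verb.
Count = 2.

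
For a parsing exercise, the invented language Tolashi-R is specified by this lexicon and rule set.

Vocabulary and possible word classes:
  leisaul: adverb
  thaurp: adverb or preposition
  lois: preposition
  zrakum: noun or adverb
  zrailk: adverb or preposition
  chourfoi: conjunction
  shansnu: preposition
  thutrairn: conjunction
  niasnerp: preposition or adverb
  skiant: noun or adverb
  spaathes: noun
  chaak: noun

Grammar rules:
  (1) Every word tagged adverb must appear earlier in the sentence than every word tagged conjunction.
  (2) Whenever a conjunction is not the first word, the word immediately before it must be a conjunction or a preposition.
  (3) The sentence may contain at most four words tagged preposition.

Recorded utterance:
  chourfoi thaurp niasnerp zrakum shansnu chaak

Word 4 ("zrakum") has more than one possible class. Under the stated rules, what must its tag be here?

noun

Candidates per position — 1:chourfoi {conjunction}; 2:thaurp {adverb,preposition}; 3:niasnerp {preposition,adverb}; 4:zrakum {noun,adverb}; 5:shansnu {preposition}; 6:chaak {noun}.
At position 2, choosing adverb makes rule 1 impossible to satisfy; hence preposition.
At position 3, choosing adverb makes rule 1 impossible to satisfy; hence preposition.
At position 4, choosing adverb makes rule 1 impossible to satisfy; hence noun.
So the tagging must be: conjunction preposition preposition noun preposition noun.
Checking: rule 1 ✓; rule 2 ✓; rule 3 ✓.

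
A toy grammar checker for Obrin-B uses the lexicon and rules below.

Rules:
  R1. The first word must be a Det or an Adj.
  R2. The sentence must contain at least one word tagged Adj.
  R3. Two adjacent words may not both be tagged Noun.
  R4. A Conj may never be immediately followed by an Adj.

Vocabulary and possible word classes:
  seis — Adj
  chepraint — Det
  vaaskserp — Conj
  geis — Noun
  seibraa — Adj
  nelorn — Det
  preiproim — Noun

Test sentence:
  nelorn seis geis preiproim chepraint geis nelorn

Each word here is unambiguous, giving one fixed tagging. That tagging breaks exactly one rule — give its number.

3

Fixed tagging: Det Adj Noun Noun Det Noun Det.
Checking each rule: R1 ok, R2 ok, R3 fails, R4 ok.
Only rule 3 fails.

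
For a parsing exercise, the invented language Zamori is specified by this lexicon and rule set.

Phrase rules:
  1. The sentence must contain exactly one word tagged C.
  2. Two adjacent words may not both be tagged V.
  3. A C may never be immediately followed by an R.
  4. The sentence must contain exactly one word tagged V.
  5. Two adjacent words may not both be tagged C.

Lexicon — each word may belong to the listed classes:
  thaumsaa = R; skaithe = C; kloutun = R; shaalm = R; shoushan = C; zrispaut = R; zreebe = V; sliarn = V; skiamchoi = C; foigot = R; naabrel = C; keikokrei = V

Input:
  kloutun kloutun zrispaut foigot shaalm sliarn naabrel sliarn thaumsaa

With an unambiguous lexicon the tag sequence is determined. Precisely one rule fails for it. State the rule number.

Fixed tagging: R R R R R V C V R.
Rule check: R1 ok, R2 ok, R3 ok, R4 fails, R5 ok.
Only rule 4 fails.

4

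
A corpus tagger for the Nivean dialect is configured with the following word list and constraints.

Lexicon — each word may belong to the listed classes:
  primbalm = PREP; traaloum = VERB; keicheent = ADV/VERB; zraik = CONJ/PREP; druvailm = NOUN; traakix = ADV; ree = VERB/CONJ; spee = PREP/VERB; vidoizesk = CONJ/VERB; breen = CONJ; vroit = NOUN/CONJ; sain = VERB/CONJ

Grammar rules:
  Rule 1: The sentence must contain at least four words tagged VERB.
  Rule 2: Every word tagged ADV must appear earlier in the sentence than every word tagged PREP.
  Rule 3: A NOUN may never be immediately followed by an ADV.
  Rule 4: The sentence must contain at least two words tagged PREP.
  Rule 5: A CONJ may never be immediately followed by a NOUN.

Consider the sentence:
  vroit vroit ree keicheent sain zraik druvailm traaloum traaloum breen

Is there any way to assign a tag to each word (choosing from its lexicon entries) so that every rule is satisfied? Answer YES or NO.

Candidates per position — 1:vroit {NOUN,CONJ}; 2:vroit {NOUN,CONJ}; 3:ree {VERB,CONJ}; 4:keicheent {ADV,VERB}; 5:sain {VERB,CONJ}; 6:zraik {CONJ,PREP}; 7:druvailm {NOUN}; 8:traaloum {VERB}; 9:traaloum {VERB}; 10:breen {CONJ}.
Rule 4 cannot be satisfied by any choice of tags from the lexicon.
So there is no consistent tagging.

NO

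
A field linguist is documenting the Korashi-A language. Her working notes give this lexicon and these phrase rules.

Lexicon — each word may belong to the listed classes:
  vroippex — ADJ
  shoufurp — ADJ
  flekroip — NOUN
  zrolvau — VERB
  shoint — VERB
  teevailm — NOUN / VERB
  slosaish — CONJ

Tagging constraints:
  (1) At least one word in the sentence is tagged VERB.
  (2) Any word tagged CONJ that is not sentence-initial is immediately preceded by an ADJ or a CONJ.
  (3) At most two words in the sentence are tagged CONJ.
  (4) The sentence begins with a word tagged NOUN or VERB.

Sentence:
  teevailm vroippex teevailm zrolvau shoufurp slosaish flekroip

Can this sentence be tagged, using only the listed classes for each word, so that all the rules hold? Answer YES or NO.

YES

Candidates per position — 1:teevailm {NOUN,VERB}; 2:vroippex {ADJ}; 3:teevailm {NOUN,VERB}; 4:zrolvau {VERB}; 5:shoufurp {ADJ}; 6:slosaish {CONJ}; 7:flekroip {NOUN}.
One satisfying assignment: VERB ADJ NOUN VERB ADJ CONJ NOUN.
Check: rule 1 ok; rule 2 ok; rule 3 ok; rule 4 ok.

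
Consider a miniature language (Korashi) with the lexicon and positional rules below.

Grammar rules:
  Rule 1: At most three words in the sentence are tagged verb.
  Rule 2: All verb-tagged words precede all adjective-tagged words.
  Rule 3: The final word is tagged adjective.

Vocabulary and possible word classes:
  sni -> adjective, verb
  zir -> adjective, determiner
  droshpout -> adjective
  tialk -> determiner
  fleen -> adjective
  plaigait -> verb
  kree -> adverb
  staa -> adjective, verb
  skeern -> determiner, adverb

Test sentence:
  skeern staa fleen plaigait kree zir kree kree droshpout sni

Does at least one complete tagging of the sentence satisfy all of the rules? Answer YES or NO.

NO

Candidates per position — 1:skeern {determiner,adverb}; 2:staa {adjective,verb}; 3:fleen {adjective}; 4:plaigait {verb}; 5:kree {adverb}; 6:zir {adjective,determiner}; 7:kree {adverb}; 8:kree {adverb}; 9:droshpout {adjective}; 10:sni {adjective,verb}.
Rule 2 cannot be satisfied by any choice of tags from the lexicon.
So there is no consistent tagging.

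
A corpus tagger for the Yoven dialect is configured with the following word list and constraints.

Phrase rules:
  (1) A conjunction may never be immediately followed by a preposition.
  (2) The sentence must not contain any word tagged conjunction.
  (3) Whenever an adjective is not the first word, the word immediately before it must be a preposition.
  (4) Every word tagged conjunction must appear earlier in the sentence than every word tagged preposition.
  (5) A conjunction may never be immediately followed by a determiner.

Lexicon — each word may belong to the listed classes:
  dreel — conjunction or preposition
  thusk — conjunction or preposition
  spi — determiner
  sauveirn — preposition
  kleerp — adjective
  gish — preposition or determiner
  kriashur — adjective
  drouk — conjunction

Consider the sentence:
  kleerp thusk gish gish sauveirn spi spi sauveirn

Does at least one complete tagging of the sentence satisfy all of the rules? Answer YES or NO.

YES

Candidates per position — 1:kleerp {adjective}; 2:thusk {conjunction,preposition}; 3:gish {preposition,determiner}; 4:gish {preposition,determiner}; 5:sauveirn {preposition}; 6:spi {determiner}; 7:spi {determiner}; 8:sauveirn {preposition}.
One satisfying assignment: adjective preposition preposition determiner preposition determiner determiner preposition.
Rule-by-rule: rule 1 ok; rule 2 ok; rule 3 ok; rule 4 ok; rule 5 ok.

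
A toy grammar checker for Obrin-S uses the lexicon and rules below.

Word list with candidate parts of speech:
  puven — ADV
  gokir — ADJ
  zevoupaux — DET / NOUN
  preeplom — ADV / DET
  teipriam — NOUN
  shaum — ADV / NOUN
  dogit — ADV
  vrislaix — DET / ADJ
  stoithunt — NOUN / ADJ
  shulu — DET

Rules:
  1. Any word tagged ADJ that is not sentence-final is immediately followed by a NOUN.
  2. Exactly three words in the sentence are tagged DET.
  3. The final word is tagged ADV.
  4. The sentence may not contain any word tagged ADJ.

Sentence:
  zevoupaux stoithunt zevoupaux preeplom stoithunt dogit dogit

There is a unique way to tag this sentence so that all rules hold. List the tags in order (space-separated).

DET NOUN DET DET NOUN ADV ADV

Candidates per position — 1:zevoupaux {DET,NOUN}; 2:stoithunt {NOUN,ADJ}; 3:zevoupaux {DET,NOUN}; 4:preeplom {ADV,DET}; 5:stoithunt {NOUN,ADJ}; 6:dogit {ADV}; 7:dogit {ADV}.
If word 1 were NOUN, no tagging could satisfy rule 2; so word 1 is DET.
If word 2 were ADJ, no tagging could satisfy rule 4; so word 2 is NOUN.
If word 3 were NOUN, no tagging could satisfy rule 2; so word 3 is DET.
If word 4 were ADV, no tagging could satisfy rule 2; so word 4 is DET.
If word 5 were ADJ, no tagging could satisfy rule 1; so word 5 is NOUN.
The only consistent sequence is: DET NOUN DET DET NOUN ADV ADV.
Check: rule 1 satisfied; rule 2 satisfied; rule 3 satisfied; rule 4 satisfied.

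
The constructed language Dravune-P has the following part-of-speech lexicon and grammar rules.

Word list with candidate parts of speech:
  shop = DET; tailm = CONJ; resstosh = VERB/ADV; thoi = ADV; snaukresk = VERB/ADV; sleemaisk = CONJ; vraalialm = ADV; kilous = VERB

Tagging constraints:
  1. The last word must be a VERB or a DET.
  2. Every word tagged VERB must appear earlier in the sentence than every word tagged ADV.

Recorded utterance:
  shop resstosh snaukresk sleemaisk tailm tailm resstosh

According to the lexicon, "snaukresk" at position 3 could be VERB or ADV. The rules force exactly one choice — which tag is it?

VERB

Candidates per position — 1:shop {DET}; 2:resstosh {VERB,ADV}; 3:snaukresk {VERB,ADV}; 4:sleemaisk {CONJ}; 5:tailm {CONJ}; 6:tailm {CONJ}; 7:resstosh {VERB,ADV}.
If word 7 were ADV, no tagging could satisfy rule 1; so word 7 is VERB.
If word 2 were ADV, no tagging could satisfy rule 2; so word 2 is VERB.
If word 3 were ADV, no tagging could satisfy rule 2; so word 3 is VERB.
That leaves exactly one tagging: DET VERB VERB CONJ CONJ CONJ VERB.
Checking: rule 1 ok; rule 2 ok.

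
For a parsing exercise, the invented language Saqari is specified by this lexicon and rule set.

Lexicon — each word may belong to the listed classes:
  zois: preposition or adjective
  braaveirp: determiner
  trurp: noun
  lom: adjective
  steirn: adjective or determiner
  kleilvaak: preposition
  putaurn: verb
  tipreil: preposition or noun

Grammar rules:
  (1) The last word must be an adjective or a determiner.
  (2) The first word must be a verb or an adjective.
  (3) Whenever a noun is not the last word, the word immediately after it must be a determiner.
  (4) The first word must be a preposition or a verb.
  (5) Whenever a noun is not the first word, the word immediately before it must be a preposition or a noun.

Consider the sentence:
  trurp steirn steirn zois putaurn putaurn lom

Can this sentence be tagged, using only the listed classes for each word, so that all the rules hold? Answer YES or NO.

Candidates per position — 1:trurp {noun}; 2:steirn {adjective,determiner}; 3:steirn {adjective,determiner}; 4:zois {preposition,adjective}; 5:putaurn {verb}; 6:putaurn {verb}; 7:lom {adjective}.
Rule 2 cannot be satisfied by any choice of tags from the lexicon.
So there is no consistent tagging.

NO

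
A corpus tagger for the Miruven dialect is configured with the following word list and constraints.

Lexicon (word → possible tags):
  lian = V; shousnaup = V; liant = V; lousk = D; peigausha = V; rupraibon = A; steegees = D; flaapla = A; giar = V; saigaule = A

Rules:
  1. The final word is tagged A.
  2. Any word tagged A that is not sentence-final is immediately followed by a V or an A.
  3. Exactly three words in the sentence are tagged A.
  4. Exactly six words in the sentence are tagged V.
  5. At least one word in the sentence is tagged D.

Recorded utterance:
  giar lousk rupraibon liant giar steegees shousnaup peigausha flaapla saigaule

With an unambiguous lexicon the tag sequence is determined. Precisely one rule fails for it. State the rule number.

Fixed tagging: V D A V V D V V A A.
Applying the rules: R1 holds, R2 holds, R3 holds, R4 violated, R5 holds.
Only rule 4 fails.

4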